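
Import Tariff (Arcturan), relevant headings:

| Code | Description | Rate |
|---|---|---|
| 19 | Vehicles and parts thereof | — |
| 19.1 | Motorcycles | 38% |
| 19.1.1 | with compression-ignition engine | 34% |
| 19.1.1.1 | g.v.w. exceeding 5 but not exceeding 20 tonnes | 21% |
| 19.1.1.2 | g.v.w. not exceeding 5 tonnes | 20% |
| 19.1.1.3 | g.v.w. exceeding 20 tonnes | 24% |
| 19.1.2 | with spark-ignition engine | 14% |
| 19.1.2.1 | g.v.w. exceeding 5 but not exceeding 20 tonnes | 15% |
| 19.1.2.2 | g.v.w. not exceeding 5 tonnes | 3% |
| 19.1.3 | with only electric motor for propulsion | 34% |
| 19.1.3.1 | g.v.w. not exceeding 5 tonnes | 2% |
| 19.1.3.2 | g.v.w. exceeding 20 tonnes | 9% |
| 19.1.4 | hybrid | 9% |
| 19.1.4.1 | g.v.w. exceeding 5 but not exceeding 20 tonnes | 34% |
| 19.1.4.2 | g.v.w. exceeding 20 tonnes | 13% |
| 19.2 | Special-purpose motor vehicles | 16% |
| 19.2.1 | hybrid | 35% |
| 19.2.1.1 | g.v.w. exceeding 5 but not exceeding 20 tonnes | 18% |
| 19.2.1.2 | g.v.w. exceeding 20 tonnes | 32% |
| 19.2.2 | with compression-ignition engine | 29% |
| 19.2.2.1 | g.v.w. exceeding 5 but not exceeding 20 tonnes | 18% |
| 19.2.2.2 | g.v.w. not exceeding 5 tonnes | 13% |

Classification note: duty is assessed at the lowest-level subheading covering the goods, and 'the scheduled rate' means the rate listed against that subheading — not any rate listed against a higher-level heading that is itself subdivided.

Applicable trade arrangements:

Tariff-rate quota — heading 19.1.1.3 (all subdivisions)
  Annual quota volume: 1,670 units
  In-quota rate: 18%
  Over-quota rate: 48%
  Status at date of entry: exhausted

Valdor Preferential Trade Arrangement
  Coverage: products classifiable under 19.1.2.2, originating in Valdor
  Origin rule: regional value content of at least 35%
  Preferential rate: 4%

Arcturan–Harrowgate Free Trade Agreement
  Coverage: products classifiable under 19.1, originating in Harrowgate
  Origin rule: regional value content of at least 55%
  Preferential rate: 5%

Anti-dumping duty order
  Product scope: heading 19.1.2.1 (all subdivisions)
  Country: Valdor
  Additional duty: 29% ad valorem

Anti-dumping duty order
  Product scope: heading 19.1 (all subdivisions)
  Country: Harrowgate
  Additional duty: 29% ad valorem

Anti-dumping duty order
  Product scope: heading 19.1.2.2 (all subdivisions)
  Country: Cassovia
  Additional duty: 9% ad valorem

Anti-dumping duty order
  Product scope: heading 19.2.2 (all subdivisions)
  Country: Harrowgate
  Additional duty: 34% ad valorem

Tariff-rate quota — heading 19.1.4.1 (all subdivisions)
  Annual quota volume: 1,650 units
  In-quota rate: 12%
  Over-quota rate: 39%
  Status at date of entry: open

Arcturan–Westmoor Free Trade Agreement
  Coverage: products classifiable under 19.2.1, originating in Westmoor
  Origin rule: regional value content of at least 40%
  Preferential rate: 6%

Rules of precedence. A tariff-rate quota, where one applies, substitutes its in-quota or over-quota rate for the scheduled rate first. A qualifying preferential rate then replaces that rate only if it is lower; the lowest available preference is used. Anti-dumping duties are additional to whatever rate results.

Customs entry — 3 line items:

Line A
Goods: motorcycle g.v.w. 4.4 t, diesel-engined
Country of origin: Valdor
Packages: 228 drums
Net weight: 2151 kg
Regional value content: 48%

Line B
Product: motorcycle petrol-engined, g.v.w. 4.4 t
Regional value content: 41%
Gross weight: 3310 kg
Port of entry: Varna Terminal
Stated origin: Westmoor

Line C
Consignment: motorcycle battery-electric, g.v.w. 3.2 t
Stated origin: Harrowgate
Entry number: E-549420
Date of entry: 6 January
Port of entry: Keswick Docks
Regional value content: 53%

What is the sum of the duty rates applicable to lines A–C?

Line A: motorcycle → 19.1; diesel-engined → 19.1.1; g.v.w. 4.4 t → 19.1.1.2. Scheduled 20%. Valdor agreement on 19.1.2.2: 19.1.1.2 not covered. → 20%.
Line B: motorcycle → 19.1; petrol-engined → 19.1.2; g.v.w. 4.4 t → 19.1.2.2. Scheduled 3%. Westmoor agreement on 19.2.1: 19.1.2.2 not covered. → 3%.
Line C: motorcycle → 19.1; battery-electric → 19.1.3; g.v.w. 3.2 t → 19.1.3.1. Scheduled 2%. Harrowgate agreement on 19.1: RVC < 55%; anti-dumping (Harrowgate, 19.1): +29%; total 2% + 29% = 31%. → 31%.
Sum: 20% + 3% + 31% = 54%.

54%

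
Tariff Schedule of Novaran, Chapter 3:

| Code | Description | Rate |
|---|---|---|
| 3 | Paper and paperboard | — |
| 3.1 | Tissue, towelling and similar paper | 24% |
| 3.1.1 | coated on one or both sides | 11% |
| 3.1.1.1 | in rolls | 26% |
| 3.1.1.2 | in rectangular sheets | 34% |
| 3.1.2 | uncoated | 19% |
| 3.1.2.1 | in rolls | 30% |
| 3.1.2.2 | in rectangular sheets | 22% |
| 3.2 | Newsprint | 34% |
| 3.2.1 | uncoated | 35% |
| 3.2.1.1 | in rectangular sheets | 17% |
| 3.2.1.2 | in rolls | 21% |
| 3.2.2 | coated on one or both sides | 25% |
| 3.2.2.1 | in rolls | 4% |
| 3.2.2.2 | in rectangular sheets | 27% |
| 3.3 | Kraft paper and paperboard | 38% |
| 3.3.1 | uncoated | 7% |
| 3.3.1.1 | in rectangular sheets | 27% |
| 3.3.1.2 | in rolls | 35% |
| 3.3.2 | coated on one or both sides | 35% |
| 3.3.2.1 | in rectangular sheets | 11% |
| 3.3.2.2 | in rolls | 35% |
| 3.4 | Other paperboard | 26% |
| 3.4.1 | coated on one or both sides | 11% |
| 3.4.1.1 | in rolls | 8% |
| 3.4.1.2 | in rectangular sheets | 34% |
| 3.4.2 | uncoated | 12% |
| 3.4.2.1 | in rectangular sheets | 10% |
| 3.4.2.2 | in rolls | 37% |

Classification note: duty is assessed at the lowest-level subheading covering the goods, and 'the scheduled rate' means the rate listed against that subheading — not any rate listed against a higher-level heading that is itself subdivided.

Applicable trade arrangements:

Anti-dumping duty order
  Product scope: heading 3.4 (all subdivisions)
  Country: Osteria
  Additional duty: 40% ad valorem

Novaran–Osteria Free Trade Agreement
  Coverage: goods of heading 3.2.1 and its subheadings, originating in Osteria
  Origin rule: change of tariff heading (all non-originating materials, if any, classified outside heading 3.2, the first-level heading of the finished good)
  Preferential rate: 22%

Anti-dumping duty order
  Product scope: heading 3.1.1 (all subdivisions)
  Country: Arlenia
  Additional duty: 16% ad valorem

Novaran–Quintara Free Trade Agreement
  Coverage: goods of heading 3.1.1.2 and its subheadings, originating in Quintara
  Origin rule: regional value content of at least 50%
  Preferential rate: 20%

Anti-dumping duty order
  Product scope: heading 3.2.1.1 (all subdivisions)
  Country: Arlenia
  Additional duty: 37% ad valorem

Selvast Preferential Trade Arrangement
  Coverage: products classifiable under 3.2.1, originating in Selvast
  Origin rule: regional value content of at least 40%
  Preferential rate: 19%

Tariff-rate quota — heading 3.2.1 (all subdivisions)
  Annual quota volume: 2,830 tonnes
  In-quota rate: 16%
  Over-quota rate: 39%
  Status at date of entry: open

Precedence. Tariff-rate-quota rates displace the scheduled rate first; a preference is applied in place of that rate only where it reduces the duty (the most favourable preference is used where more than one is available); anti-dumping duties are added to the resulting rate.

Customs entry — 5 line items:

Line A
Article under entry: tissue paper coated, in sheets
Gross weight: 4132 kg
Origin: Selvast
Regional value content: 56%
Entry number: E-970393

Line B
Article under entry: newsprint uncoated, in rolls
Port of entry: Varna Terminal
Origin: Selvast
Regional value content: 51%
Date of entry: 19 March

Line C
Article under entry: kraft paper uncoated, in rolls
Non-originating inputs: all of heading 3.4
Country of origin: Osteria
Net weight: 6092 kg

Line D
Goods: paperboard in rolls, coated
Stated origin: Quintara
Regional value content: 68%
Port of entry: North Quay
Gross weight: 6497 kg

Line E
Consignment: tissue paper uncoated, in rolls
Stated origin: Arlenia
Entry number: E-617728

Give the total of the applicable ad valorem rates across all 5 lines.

123%

Line A: tissue paper → 3.1; coated → 3.1.1; in sheets → 3.1.1.2. Scheduled 34%. Selvast agreement on 3.2.1: 3.1.1.2 not covered. → 34%.
Line B: newsprint → 3.2; uncoated → 3.2.1; in rolls → 3.2.1.2. Scheduled 21%. quota on 3.2.1 open → in-quota 16%; Selvast agreement on 3.2.1: RVC ≥ 40% → 19% available; preference 19% not lower than 16% → no reduction. → 16%.
Line C: kraft paper → 3.3; uncoated → 3.3.1; in rolls → 3.3.1.2. Scheduled 35%. Osteria agreement on 3.2.1: 3.3.1.2 not covered. → 35%.
Line D: paperboard → 3.4; coated → 3.4.1; in rolls → 3.4.1.1. Scheduled 8%. Quintara agreement on 3.1.1.2: 3.4.1.1 not covered. → 8%.
Line E: tissue paper → 3.1; uncoated → 3.1.2; in rolls → 3.1.2.1. Scheduled 30%. No special measure applies. → 30%.
Sum: 34% + 16% + 35% + 8% + 30% = 123%.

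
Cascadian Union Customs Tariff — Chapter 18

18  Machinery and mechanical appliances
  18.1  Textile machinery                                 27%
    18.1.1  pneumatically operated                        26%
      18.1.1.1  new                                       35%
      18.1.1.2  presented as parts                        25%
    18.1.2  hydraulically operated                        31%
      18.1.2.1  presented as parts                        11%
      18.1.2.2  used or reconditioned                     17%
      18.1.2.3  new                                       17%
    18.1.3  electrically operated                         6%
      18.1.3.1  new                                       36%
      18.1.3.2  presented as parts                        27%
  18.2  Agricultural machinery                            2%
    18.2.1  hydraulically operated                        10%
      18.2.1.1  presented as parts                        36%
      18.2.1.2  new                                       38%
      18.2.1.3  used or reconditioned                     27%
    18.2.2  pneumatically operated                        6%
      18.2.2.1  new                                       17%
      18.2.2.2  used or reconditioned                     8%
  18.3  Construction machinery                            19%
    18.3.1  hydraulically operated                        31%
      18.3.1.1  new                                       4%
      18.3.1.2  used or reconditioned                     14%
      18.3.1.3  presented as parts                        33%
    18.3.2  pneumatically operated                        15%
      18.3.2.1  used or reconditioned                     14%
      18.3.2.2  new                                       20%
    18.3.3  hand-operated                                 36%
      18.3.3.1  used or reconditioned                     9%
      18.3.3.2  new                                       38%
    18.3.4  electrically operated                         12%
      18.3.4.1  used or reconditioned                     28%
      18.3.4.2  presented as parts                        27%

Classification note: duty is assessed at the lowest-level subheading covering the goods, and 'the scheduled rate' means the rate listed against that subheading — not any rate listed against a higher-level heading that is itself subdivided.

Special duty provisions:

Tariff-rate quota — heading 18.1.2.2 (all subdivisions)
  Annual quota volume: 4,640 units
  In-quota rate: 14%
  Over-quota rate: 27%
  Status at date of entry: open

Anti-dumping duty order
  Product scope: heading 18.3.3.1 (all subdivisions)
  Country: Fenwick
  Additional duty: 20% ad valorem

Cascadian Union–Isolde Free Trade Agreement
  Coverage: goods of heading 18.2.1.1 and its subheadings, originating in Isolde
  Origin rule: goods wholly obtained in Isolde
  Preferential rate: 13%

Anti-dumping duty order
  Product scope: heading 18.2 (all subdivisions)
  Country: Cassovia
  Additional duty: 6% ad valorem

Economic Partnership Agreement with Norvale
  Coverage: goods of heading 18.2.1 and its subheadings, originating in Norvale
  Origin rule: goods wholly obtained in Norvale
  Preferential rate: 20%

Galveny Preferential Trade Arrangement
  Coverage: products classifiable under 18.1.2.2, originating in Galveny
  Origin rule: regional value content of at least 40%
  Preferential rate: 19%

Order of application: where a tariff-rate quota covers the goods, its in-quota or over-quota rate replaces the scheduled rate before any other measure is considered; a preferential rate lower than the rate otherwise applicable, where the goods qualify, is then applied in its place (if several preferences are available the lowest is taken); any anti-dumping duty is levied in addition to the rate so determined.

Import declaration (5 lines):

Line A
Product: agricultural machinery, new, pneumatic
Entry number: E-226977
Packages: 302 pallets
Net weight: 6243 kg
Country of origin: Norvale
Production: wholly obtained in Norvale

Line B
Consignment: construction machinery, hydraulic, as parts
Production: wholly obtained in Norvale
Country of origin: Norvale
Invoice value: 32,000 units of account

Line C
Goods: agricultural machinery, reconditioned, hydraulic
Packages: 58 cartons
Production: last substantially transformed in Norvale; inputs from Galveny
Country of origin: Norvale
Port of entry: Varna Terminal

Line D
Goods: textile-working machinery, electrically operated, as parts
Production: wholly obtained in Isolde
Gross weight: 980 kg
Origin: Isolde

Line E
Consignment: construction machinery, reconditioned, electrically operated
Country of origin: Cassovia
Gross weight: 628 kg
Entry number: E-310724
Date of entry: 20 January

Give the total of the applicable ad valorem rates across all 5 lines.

Line A: agricultural → 18.2; pneumatic → 18.2.2; new → 18.2.2.1. Scheduled 17%. Norvale agreement on 18.2.1: 18.2.2.1 not covered. → 17%.
Line B: construction → 18.3; hydraulic → 18.3.1; as parts → 18.3.1.3. Scheduled 33%. Norvale agreement on 18.2.1: 18.3.1.3 not covered. → 33%.
Line C: agricultural → 18.2; hydraulic → 18.2.1; reconditioned → 18.2.1.3. Scheduled 27%. Norvale agreement on 18.2.1: not wholly obtained. → 27%.
Line D: textile-working → 18.1; electrically operated → 18.1.3; as parts → 18.1.3.2. Scheduled 27%. Isolde agreement on 18.2.1.1: 18.1.3.2 not covered. → 27%.
Line E: construction → 18.3; electrically operated → 18.3.4; reconditioned → 18.3.4.1. Scheduled 28%. No special measure applies. → 28%.
Sum: 17% + 33% + 27% + 27% + 28% = 132%.

132%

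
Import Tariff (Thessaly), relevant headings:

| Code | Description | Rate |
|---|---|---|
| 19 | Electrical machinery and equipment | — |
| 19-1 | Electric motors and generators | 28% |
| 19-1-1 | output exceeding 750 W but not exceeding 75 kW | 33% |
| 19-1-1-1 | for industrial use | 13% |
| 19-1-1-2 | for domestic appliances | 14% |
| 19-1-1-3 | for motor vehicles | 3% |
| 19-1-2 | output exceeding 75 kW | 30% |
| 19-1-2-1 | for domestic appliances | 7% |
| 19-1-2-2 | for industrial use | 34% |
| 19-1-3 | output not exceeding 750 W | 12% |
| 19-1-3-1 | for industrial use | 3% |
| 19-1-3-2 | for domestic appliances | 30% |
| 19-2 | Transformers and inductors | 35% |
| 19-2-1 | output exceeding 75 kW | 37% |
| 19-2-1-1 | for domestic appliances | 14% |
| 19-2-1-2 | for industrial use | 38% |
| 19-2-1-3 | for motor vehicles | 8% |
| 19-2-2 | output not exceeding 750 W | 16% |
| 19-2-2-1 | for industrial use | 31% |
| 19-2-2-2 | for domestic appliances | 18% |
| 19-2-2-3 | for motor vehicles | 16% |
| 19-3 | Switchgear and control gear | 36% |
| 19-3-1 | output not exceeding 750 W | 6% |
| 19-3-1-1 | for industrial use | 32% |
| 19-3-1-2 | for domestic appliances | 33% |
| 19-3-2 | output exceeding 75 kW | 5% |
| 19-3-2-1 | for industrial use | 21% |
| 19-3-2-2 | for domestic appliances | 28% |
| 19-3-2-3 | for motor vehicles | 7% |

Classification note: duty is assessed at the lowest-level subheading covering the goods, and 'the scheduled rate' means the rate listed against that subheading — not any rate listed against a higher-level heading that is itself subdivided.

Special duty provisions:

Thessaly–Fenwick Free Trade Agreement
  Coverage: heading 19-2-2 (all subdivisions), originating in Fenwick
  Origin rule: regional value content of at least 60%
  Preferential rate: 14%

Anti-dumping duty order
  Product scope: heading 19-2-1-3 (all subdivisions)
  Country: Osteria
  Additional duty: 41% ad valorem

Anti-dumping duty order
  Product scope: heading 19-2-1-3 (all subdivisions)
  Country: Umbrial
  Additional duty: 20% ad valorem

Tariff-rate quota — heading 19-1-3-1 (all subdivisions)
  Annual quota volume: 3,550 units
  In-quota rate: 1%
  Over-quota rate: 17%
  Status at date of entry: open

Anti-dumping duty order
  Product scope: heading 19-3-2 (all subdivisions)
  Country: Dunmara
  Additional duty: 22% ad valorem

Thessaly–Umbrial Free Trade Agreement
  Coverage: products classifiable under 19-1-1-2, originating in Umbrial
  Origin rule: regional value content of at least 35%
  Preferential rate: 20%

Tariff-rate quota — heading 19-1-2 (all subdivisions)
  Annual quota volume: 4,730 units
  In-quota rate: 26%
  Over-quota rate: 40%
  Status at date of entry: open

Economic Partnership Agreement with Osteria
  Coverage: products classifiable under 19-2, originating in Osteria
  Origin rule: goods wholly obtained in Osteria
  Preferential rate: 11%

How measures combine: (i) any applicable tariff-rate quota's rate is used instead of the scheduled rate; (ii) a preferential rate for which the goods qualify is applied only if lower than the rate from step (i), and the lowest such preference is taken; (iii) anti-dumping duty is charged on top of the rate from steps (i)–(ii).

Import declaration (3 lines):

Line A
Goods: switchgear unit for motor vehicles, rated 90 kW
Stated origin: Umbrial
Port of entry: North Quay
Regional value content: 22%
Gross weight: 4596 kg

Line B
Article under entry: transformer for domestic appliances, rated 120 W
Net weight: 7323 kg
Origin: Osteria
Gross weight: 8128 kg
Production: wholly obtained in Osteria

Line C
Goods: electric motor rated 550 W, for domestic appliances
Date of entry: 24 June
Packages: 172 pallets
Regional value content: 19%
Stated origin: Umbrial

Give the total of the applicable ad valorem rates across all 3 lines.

Line A: switchgear unit → 19-3; rated 90 kW → 19-3-2; for motor vehicles → 19-3-2-3. Scheduled 7%. Umbrial agreement on 19-1-1-2: 19-3-2-3 not covered. → 7%.
Line B: transformer → 19-2; rated 120 W → 19-2-2; for domestic appliances → 19-2-2-2. Scheduled 18%. Osteria agreement on 19-2: wholly obtained → 11% available; preferential 11%. → 11%.
Line C: electric motor → 19-1; rated 550 W → 19-1-3; for domestic appliances → 19-1-3-2. Scheduled 30%. Umbrial agreement on 19-1-1-2: 19-1-3-2 not covered. → 30%.
Sum: 7% + 11% + 30% = 48%.

48%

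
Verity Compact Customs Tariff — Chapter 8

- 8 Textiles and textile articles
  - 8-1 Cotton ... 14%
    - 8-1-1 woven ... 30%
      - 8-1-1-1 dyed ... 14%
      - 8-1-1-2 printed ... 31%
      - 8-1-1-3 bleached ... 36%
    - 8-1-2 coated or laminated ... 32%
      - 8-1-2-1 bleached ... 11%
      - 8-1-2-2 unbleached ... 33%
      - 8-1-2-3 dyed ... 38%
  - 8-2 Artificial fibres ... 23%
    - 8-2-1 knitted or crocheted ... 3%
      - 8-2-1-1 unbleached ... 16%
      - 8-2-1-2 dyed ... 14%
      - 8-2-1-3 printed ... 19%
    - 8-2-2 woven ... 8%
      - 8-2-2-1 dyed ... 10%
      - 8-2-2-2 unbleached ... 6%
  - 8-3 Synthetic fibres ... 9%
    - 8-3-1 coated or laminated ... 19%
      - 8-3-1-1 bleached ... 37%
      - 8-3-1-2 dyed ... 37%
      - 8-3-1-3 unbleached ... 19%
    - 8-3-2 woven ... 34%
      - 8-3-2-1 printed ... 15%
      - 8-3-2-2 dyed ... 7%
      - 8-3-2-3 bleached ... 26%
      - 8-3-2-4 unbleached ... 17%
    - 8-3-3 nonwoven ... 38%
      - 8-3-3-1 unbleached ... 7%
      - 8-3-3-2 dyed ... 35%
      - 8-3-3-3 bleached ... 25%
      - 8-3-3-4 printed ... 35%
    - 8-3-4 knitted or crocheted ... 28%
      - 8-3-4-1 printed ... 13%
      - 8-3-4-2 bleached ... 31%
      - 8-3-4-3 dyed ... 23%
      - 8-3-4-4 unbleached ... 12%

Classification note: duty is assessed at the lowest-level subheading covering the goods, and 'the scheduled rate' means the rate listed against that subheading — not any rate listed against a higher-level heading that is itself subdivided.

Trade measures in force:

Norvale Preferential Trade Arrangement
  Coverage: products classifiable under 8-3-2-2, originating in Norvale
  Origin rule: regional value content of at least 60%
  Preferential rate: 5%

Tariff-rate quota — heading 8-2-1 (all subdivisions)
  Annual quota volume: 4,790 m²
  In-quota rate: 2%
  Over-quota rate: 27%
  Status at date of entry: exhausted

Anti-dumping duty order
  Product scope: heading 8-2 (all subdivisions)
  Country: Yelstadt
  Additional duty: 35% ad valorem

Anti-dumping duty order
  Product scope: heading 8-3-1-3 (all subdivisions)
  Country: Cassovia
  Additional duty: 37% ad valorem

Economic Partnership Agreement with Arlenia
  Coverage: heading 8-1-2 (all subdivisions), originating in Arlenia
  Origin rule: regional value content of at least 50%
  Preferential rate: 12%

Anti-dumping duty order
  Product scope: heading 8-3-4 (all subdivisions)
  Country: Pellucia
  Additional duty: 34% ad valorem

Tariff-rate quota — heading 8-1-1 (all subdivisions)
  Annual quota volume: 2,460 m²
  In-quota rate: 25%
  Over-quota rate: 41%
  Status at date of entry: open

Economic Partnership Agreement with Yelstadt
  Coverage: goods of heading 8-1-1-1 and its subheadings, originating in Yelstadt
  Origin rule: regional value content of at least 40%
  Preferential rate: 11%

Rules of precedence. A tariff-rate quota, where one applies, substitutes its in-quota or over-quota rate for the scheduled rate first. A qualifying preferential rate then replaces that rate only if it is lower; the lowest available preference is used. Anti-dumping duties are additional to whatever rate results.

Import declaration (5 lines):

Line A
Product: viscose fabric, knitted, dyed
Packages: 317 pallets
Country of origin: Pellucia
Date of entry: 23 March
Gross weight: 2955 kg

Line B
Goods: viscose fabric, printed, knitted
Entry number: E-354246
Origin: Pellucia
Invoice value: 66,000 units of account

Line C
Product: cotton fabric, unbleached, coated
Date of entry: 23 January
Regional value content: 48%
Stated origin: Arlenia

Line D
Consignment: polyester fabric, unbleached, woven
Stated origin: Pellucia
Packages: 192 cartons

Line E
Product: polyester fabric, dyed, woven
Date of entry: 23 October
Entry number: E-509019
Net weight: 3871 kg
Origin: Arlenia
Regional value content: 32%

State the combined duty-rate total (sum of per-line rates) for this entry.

111%

Line A: viscose → 8-2; knitted → 8-2-1; dyed → 8-2-1-2. Scheduled 14%. quota on 8-2-1 exhausted → over-quota 27%. → 27%.
Line B: viscose → 8-2; knitted → 8-2-1; printed → 8-2-1-3. Scheduled 19%. quota on 8-2-1 exhausted → over-quota 27%. → 27%.
Line C: cotton → 8-1; coated → 8-1-2; unbleached → 8-1-2-2. Scheduled 33%. Arlenia agreement on 8-1-2: RVC < 50%. → 33%.
Line D: polyester → 8-3; woven → 8-3-2; unbleached → 8-3-2-4. Scheduled 17%. No special measure applies. → 17%.
Line E: polyester → 8-3; woven → 8-3-2; dyed → 8-3-2-2. Scheduled 7%. Arlenia agreement on 8-1-2: 8-3-2-2 not covered. → 7%.
Sum: 27% + 27% + 33% + 17% + 7% = 111%.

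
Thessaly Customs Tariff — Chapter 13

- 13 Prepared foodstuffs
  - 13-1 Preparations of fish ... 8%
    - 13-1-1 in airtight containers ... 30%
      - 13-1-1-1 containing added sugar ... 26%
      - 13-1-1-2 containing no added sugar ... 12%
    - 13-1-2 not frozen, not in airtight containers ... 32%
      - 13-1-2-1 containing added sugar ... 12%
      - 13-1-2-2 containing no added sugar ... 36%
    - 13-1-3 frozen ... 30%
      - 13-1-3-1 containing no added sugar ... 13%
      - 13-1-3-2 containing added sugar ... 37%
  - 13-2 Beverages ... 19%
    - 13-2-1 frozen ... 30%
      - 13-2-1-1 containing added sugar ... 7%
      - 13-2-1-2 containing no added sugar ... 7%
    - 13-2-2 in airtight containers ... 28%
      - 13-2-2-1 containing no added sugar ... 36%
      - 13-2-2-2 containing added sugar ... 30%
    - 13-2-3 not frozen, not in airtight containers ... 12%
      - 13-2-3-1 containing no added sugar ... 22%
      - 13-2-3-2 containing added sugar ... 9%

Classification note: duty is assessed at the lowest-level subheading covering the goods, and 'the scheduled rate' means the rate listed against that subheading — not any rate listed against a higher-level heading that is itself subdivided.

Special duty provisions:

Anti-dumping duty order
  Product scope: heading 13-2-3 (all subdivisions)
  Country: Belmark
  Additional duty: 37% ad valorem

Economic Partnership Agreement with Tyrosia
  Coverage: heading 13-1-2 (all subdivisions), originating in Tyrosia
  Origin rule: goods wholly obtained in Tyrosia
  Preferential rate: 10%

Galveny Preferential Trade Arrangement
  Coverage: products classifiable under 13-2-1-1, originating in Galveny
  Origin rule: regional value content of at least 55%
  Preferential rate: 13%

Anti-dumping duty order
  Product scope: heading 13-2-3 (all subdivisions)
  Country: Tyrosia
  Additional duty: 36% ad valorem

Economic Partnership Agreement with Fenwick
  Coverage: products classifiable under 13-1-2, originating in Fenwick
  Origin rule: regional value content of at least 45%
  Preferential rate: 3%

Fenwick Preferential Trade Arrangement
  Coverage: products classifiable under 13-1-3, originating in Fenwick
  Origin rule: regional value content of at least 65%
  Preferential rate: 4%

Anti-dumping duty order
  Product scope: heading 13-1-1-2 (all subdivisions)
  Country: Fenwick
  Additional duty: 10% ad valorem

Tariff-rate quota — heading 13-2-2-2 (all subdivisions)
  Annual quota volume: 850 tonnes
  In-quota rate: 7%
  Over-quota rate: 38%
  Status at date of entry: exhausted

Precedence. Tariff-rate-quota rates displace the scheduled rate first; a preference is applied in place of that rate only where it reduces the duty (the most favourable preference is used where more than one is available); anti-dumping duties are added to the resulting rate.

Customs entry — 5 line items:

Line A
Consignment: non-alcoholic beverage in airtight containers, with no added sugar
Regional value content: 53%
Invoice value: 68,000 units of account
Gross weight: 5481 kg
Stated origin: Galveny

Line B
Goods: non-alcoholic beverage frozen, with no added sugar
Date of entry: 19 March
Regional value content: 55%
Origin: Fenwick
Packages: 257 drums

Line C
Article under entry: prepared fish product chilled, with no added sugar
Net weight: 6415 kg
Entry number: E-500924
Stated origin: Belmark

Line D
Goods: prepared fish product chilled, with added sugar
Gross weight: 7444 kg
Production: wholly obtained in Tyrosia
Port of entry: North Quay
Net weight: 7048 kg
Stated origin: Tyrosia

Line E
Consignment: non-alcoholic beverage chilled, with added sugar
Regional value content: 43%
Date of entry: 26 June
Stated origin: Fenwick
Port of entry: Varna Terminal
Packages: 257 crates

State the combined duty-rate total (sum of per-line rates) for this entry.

Line A: non-alcoholic beverage → 13-2; in airtight containers → 13-2-2; with no added sugar → 13-2-2-1. Scheduled 36%. Galveny agreement on 13-2-1-1: 13-2-2-1 not covered. → 36%.
Line B: non-alcoholic beverage → 13-2; frozen → 13-2-1; with no added sugar → 13-2-1-2. Scheduled 7%. Fenwick agreement on 13-1-2: 13-2-1-2 not covered; Fenwick agreement on 13-1-3: 13-2-1-2 not covered. → 7%.
Line C: prepared fish product → 13-1; chilled → 13-1-2; with no added sugar → 13-1-2-2. Scheduled 36%. No special measure applies. → 36%.
Line D: prepared fish product → 13-1; chilled → 13-1-2; with added sugar → 13-1-2-1. Scheduled 12%. Tyrosia agreement on 13-1-2: wholly obtained → 10% available; preferential 10%. → 10%.
Line E: non-alcoholic beverage → 13-2; chilled → 13-2-3; with added sugar → 13-2-3-2. Scheduled 9%. Fenwick agreement on 13-1-2: 13-2-3-2 not covered; Fenwick agreement on 13-1-3: 13-2-3-2 not covered. → 9%.
Sum: 36% + 7% + 36% + 10% + 9% = 98%.

98%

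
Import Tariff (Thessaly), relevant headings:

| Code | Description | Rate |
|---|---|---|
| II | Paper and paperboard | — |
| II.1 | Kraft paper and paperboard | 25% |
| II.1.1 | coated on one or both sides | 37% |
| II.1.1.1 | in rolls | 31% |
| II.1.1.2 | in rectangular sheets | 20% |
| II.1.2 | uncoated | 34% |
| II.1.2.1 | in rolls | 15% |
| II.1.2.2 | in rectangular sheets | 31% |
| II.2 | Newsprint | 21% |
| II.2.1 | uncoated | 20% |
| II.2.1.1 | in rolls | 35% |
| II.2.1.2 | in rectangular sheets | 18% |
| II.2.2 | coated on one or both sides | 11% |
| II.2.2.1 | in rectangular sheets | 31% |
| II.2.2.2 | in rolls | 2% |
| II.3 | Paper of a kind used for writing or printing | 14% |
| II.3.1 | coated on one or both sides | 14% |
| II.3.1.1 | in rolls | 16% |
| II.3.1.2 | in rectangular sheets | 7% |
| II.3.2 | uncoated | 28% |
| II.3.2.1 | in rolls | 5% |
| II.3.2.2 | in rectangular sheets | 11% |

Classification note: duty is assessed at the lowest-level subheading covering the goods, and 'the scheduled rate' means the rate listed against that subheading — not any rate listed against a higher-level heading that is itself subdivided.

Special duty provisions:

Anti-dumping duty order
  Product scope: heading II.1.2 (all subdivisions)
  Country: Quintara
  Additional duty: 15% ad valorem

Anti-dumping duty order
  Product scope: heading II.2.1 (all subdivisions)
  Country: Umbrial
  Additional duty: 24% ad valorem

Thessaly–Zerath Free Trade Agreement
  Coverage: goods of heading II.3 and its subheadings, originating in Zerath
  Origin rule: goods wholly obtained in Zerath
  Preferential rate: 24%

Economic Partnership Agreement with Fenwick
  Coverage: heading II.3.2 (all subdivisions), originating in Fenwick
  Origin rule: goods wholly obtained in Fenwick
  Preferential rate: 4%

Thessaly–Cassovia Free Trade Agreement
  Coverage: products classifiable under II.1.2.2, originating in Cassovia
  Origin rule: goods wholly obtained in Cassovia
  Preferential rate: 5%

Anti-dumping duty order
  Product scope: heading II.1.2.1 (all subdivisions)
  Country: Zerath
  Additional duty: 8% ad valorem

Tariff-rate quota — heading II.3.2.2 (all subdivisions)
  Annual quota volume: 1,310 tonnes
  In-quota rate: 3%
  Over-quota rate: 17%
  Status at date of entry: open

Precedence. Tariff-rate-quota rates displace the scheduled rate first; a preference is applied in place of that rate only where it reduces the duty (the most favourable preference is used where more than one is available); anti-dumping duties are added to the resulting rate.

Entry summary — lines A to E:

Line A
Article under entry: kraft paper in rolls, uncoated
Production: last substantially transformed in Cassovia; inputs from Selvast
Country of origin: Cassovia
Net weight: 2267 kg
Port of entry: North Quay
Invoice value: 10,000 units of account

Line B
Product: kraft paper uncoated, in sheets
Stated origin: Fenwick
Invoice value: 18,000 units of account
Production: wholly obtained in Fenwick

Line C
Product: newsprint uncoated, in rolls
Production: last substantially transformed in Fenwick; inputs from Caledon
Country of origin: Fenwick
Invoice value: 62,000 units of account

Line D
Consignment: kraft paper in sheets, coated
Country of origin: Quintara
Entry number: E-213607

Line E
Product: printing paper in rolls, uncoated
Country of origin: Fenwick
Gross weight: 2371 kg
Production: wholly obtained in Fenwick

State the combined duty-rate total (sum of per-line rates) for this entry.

Line A: kraft paper → II.1; uncoated → II.1.2; in rolls → II.1.2.1. Scheduled 15%. Cassovia agreement on II.1.2.2: II.1.2.1 not covered. → 15%.
Line B: kraft paper → II.1; uncoated → II.1.2; in sheets → II.1.2.2. Scheduled 31%. Fenwick agreement on II.3.2: II.1.2.2 not covered. → 31%.
Line C: newsprint → II.2; uncoated → II.2.1; in rolls → II.2.1.1. Scheduled 35%. Fenwick agreement on II.3.2: II.2.1.1 not covered. → 35%.
Line D: kraft paper → II.1; coated → II.1.1; in sheets → II.1.1.2. Scheduled 20%. No special measure applies. → 20%.
Line E: printing paper → II.3; uncoated → II.3.2; in rolls → II.3.2.1. Scheduled 5%. Fenwick agreement on II.3.2: wholly obtained → 4% available; preferential 4%. → 4%.
Sum: 15% + 31% + 35% + 20% + 4% = 105%.

105%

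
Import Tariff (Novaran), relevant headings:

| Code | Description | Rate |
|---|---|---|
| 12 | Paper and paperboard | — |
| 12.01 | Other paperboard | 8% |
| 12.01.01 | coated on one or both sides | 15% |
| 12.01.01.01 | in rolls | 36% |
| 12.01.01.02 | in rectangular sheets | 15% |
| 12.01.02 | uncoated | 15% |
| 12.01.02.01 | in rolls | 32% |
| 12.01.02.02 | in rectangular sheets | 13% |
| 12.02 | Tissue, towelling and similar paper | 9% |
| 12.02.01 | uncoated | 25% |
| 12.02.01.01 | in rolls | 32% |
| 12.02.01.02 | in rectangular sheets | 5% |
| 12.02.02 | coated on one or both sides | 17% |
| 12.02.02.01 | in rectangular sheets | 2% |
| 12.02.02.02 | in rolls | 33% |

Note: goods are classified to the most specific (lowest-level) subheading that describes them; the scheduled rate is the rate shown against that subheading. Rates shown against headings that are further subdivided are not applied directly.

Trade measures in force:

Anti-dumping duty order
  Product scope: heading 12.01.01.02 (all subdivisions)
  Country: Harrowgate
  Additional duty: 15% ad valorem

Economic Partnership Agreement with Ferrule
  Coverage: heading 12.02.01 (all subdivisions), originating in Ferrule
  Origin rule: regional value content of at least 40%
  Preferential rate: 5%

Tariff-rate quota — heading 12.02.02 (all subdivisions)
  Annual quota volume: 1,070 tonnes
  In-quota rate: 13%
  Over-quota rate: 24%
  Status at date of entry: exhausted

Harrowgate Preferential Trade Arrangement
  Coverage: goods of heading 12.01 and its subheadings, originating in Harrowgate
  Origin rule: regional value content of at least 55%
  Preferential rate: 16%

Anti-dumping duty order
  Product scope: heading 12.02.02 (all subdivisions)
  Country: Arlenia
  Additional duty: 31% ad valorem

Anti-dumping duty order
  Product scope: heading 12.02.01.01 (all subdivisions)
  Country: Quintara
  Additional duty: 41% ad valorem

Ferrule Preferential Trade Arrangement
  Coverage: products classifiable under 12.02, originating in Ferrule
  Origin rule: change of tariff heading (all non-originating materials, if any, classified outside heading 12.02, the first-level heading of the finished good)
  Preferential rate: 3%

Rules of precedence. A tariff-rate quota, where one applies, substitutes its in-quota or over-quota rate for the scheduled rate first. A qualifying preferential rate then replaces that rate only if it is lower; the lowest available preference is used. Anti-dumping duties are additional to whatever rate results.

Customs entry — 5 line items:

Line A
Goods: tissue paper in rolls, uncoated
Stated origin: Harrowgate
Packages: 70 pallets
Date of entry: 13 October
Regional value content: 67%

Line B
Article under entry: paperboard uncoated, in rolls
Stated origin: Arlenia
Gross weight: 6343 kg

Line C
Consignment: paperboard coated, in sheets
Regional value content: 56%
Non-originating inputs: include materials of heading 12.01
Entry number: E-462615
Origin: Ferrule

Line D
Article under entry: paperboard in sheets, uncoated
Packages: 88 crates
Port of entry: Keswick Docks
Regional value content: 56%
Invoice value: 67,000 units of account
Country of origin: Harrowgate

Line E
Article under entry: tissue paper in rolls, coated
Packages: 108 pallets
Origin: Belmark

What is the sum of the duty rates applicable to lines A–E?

116%

Line A: tissue paper → 12.02; uncoated → 12.02.01; in rolls → 12.02.01.01. Scheduled 32%. Harrowgate agreement on 12.01: 12.02.01.01 not covered. → 32%.
Line B: paperboard → 12.01; uncoated → 12.01.02; in rolls → 12.01.02.01. Scheduled 32%. No special measure applies. → 32%.
Line C: paperboard → 12.01; coated → 12.01.01; in sheets → 12.01.01.02. Scheduled 15%. Ferrule agreement on 12.02.01: 12.01.01.02 not covered; Ferrule agreement on 12.02: 12.01.01.02 not covered. → 15%.
Line D: paperboard → 12.01; uncoated → 12.01.02; in sheets → 12.01.02.02. Scheduled 13%. Harrowgate agreement on 12.01: RVC ≥ 55% → 16% available; preference 16% not lower than 13% → no reduction. → 13%.
Line E: tissue paper → 12.02; coated → 12.02.02; in rolls → 12.02.02.02. Scheduled 33%. quota on 12.02.02 exhausted → over-quota 24%. → 24%.
Sum: 32% + 32% + 15% + 13% + 24% = 116%.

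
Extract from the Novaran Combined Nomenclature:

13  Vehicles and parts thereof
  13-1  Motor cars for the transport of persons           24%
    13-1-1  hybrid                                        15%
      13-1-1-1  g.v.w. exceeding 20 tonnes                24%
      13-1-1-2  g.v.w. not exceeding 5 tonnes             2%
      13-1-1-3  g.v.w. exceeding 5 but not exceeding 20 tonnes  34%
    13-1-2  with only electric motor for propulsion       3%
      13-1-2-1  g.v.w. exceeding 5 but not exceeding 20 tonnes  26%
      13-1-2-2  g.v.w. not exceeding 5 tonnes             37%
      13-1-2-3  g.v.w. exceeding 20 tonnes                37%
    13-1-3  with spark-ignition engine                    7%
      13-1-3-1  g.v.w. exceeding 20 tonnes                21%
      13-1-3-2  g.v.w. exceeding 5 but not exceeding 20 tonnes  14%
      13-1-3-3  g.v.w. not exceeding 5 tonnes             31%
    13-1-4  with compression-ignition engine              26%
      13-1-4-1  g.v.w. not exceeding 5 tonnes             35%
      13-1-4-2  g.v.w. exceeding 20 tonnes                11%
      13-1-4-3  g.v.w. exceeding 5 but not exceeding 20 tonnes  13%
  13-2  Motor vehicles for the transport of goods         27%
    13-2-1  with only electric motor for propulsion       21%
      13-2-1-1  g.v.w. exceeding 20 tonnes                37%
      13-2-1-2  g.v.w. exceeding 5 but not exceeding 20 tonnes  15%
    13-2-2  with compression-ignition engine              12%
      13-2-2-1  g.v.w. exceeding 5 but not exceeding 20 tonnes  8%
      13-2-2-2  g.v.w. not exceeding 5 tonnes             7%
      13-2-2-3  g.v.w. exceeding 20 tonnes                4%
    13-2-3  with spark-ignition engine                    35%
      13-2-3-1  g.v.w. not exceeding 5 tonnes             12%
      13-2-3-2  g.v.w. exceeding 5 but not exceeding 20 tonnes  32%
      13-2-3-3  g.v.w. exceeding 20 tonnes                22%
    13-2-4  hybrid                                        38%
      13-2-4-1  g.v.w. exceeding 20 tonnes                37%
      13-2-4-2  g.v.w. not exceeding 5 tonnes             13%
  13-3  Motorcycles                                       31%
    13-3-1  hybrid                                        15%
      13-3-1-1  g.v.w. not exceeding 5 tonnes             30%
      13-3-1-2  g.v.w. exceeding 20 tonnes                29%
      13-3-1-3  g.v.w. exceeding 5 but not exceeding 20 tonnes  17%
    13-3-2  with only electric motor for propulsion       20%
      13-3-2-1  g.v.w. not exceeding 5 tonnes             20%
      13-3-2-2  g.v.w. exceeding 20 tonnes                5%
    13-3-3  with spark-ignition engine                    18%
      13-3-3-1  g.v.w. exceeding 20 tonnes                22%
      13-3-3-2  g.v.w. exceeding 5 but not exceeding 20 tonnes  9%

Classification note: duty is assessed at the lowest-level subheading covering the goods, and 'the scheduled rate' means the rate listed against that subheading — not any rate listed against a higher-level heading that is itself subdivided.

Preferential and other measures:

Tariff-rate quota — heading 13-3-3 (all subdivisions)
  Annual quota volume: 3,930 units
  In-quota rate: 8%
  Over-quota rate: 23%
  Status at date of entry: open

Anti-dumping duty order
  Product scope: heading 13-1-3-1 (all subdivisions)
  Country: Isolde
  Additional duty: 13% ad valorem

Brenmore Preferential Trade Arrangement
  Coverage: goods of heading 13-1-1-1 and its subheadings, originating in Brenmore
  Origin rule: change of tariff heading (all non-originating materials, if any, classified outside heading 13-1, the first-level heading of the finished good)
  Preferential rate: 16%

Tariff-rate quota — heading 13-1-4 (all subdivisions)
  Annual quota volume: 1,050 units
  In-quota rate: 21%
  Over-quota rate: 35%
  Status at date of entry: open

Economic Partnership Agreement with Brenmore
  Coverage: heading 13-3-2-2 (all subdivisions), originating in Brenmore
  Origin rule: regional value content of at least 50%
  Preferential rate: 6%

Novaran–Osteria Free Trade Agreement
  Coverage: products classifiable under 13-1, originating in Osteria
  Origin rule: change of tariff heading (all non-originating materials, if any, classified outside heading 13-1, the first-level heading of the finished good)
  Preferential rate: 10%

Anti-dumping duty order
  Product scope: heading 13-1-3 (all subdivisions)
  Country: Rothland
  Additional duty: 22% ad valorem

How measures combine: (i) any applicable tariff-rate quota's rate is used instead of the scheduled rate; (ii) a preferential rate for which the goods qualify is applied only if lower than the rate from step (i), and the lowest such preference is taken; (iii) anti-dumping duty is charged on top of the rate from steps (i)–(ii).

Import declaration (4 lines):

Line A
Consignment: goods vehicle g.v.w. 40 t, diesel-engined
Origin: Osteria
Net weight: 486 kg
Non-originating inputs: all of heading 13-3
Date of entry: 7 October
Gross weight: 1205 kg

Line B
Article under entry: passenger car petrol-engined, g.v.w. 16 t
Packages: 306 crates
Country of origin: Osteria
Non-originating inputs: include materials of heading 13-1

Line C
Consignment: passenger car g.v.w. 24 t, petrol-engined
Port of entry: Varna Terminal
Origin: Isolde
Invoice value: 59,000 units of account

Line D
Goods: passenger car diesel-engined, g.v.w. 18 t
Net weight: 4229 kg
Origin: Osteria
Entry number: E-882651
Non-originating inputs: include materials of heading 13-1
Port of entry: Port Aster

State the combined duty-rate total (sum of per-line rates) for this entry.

Line A: goods vehicle → 13-2; diesel-engined → 13-2-2; g.v.w. 40 t → 13-2-2-3. Scheduled 4%. Osteria agreement on 13-1: 13-2-2-3 not covered. → 4%.
Line B: passenger car → 13-1; petrol-engined → 13-1-3; g.v.w. 16 t → 13-1-3-2. Scheduled 14%. Osteria agreement on 13-1: CTH not met. → 14%.
Line C: passenger car → 13-1; petrol-engined → 13-1-3; g.v.w. 24 t → 13-1-3-1. Scheduled 21%. anti-dumping (Isolde, 13-1-3-1): +13%; total 21% + 13% = 34%. → 34%.
Line D: passenger car → 13-1; diesel-engined → 13-1-4; g.v.w. 18 t → 13-1-4-3. Scheduled 13%. quota on 13-1-4 open → in-quota 21%; Osteria agreement on 13-1: CTH not met. → 21%.
Sum: 4% + 14% + 34% + 21% = 73%.

73%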